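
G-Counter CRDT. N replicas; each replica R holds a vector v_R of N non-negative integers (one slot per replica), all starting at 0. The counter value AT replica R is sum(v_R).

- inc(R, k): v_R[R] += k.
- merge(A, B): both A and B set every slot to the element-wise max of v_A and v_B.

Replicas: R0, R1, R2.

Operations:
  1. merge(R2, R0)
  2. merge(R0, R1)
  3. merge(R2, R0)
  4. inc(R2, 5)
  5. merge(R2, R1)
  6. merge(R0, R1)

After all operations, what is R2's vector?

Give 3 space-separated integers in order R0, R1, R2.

Answer: 0 0 5

Derivation:
Op 1: merge R2<->R0 -> R2=(0,0,0) R0=(0,0,0)
Op 2: merge R0<->R1 -> R0=(0,0,0) R1=(0,0,0)
Op 3: merge R2<->R0 -> R2=(0,0,0) R0=(0,0,0)
Op 4: inc R2 by 5 -> R2=(0,0,5) value=5
Op 5: merge R2<->R1 -> R2=(0,0,5) R1=(0,0,5)
Op 6: merge R0<->R1 -> R0=(0,0,5) R1=(0,0,5)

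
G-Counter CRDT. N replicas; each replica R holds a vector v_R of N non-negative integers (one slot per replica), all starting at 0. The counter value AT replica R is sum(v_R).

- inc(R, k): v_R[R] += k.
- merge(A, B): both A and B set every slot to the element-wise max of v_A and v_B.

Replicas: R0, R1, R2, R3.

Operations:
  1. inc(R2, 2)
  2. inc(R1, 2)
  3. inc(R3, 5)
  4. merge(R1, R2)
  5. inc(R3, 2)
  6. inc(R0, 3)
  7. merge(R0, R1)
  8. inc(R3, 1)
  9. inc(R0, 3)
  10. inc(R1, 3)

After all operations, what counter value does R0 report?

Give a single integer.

Op 1: inc R2 by 2 -> R2=(0,0,2,0) value=2
Op 2: inc R1 by 2 -> R1=(0,2,0,0) value=2
Op 3: inc R3 by 5 -> R3=(0,0,0,5) value=5
Op 4: merge R1<->R2 -> R1=(0,2,2,0) R2=(0,2,2,0)
Op 5: inc R3 by 2 -> R3=(0,0,0,7) value=7
Op 6: inc R0 by 3 -> R0=(3,0,0,0) value=3
Op 7: merge R0<->R1 -> R0=(3,2,2,0) R1=(3,2,2,0)
Op 8: inc R3 by 1 -> R3=(0,0,0,8) value=8
Op 9: inc R0 by 3 -> R0=(6,2,2,0) value=10
Op 10: inc R1 by 3 -> R1=(3,5,2,0) value=10

Answer: 10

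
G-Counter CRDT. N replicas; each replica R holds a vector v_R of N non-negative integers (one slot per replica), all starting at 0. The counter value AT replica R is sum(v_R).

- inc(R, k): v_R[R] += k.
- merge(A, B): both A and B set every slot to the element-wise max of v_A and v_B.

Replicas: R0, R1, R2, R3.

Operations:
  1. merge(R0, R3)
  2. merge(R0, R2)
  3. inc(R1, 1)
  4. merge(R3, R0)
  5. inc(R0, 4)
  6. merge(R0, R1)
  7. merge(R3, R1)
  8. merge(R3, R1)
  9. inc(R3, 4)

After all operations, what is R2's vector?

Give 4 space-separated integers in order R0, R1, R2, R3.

Op 1: merge R0<->R3 -> R0=(0,0,0,0) R3=(0,0,0,0)
Op 2: merge R0<->R2 -> R0=(0,0,0,0) R2=(0,0,0,0)
Op 3: inc R1 by 1 -> R1=(0,1,0,0) value=1
Op 4: merge R3<->R0 -> R3=(0,0,0,0) R0=(0,0,0,0)
Op 5: inc R0 by 4 -> R0=(4,0,0,0) value=4
Op 6: merge R0<->R1 -> R0=(4,1,0,0) R1=(4,1,0,0)
Op 7: merge R3<->R1 -> R3=(4,1,0,0) R1=(4,1,0,0)
Op 8: merge R3<->R1 -> R3=(4,1,0,0) R1=(4,1,0,0)
Op 9: inc R3 by 4 -> R3=(4,1,0,4) value=9

Answer: 0 0 0 0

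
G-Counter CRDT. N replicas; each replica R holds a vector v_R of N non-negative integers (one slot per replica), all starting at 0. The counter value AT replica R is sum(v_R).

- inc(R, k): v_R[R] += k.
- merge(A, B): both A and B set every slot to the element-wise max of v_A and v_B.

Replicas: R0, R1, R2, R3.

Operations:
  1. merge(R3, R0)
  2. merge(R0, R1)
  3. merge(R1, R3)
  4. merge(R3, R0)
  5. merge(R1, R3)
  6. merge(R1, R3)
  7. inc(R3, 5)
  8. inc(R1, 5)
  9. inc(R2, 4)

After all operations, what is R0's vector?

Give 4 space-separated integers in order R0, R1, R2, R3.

Answer: 0 0 0 0

Derivation:
Op 1: merge R3<->R0 -> R3=(0,0,0,0) R0=(0,0,0,0)
Op 2: merge R0<->R1 -> R0=(0,0,0,0) R1=(0,0,0,0)
Op 3: merge R1<->R3 -> R1=(0,0,0,0) R3=(0,0,0,0)
Op 4: merge R3<->R0 -> R3=(0,0,0,0) R0=(0,0,0,0)
Op 5: merge R1<->R3 -> R1=(0,0,0,0) R3=(0,0,0,0)
Op 6: merge R1<->R3 -> R1=(0,0,0,0) R3=(0,0,0,0)
Op 7: inc R3 by 5 -> R3=(0,0,0,5) value=5
Op 8: inc R1 by 5 -> R1=(0,5,0,0) value=5
Op 9: inc R2 by 4 -> R2=(0,0,4,0) value=4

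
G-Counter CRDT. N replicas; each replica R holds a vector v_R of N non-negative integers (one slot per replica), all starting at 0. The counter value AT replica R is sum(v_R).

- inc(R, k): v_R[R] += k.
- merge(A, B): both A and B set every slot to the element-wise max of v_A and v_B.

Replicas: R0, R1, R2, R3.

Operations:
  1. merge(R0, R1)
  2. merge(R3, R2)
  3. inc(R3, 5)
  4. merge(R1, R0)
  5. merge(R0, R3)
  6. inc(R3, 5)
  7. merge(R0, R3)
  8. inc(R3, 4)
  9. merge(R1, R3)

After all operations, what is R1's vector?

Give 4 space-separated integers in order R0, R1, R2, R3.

Op 1: merge R0<->R1 -> R0=(0,0,0,0) R1=(0,0,0,0)
Op 2: merge R3<->R2 -> R3=(0,0,0,0) R2=(0,0,0,0)
Op 3: inc R3 by 5 -> R3=(0,0,0,5) value=5
Op 4: merge R1<->R0 -> R1=(0,0,0,0) R0=(0,0,0,0)
Op 5: merge R0<->R3 -> R0=(0,0,0,5) R3=(0,0,0,5)
Op 6: inc R3 by 5 -> R3=(0,0,0,10) value=10
Op 7: merge R0<->R3 -> R0=(0,0,0,10) R3=(0,0,0,10)
Op 8: inc R3 by 4 -> R3=(0,0,0,14) value=14
Op 9: merge R1<->R3 -> R1=(0,0,0,14) R3=(0,0,0,14)

Answer: 0 0 0 14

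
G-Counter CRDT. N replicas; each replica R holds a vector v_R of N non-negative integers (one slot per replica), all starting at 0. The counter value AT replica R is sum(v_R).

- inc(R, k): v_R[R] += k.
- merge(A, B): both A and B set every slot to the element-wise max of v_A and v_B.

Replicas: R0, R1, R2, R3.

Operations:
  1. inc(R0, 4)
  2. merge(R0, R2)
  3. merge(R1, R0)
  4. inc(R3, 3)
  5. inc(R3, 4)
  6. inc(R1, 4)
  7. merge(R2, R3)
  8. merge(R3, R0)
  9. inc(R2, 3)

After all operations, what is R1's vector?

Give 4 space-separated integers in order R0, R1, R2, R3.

Op 1: inc R0 by 4 -> R0=(4,0,0,0) value=4
Op 2: merge R0<->R2 -> R0=(4,0,0,0) R2=(4,0,0,0)
Op 3: merge R1<->R0 -> R1=(4,0,0,0) R0=(4,0,0,0)
Op 4: inc R3 by 3 -> R3=(0,0,0,3) value=3
Op 5: inc R3 by 4 -> R3=(0,0,0,7) value=7
Op 6: inc R1 by 4 -> R1=(4,4,0,0) value=8
Op 7: merge R2<->R3 -> R2=(4,0,0,7) R3=(4,0,0,7)
Op 8: merge R3<->R0 -> R3=(4,0,0,7) R0=(4,0,0,7)
Op 9: inc R2 by 3 -> R2=(4,0,3,7) value=14

Answer: 4 4 0 0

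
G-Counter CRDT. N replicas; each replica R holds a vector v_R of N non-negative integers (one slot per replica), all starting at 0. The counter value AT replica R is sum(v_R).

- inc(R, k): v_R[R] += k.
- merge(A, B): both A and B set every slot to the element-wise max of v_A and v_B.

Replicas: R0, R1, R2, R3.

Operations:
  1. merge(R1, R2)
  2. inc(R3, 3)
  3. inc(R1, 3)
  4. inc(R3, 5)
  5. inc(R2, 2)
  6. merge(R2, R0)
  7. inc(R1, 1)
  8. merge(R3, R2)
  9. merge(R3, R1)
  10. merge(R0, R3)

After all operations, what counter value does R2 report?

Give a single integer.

Answer: 10

Derivation:
Op 1: merge R1<->R2 -> R1=(0,0,0,0) R2=(0,0,0,0)
Op 2: inc R3 by 3 -> R3=(0,0,0,3) value=3
Op 3: inc R1 by 3 -> R1=(0,3,0,0) value=3
Op 4: inc R3 by 5 -> R3=(0,0,0,8) value=8
Op 5: inc R2 by 2 -> R2=(0,0,2,0) value=2
Op 6: merge R2<->R0 -> R2=(0,0,2,0) R0=(0,0,2,0)
Op 7: inc R1 by 1 -> R1=(0,4,0,0) value=4
Op 8: merge R3<->R2 -> R3=(0,0,2,8) R2=(0,0,2,8)
Op 9: merge R3<->R1 -> R3=(0,4,2,8) R1=(0,4,2,8)
Op 10: merge R0<->R3 -> R0=(0,4,2,8) R3=(0,4,2,8)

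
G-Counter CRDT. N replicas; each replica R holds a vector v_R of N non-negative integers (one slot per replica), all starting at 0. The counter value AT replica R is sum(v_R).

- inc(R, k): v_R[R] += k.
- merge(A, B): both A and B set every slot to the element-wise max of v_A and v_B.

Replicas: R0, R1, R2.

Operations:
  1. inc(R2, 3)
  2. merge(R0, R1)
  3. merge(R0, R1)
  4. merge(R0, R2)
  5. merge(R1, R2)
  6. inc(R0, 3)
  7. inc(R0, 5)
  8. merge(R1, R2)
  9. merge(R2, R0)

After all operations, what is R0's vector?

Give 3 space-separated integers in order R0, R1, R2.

Op 1: inc R2 by 3 -> R2=(0,0,3) value=3
Op 2: merge R0<->R1 -> R0=(0,0,0) R1=(0,0,0)
Op 3: merge R0<->R1 -> R0=(0,0,0) R1=(0,0,0)
Op 4: merge R0<->R2 -> R0=(0,0,3) R2=(0,0,3)
Op 5: merge R1<->R2 -> R1=(0,0,3) R2=(0,0,3)
Op 6: inc R0 by 3 -> R0=(3,0,3) value=6
Op 7: inc R0 by 5 -> R0=(8,0,3) value=11
Op 8: merge R1<->R2 -> R1=(0,0,3) R2=(0,0,3)
Op 9: merge R2<->R0 -> R2=(8,0,3) R0=(8,0,3)

Answer: 8 0 3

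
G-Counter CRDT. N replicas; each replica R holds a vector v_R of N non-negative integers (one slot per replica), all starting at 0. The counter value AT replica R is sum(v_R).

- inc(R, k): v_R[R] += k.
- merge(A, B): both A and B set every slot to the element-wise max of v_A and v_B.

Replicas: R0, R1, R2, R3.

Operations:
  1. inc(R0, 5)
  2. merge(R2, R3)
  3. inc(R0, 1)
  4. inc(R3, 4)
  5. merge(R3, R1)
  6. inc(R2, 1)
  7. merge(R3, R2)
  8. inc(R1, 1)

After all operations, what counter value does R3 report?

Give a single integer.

Op 1: inc R0 by 5 -> R0=(5,0,0,0) value=5
Op 2: merge R2<->R3 -> R2=(0,0,0,0) R3=(0,0,0,0)
Op 3: inc R0 by 1 -> R0=(6,0,0,0) value=6
Op 4: inc R3 by 4 -> R3=(0,0,0,4) value=4
Op 5: merge R3<->R1 -> R3=(0,0,0,4) R1=(0,0,0,4)
Op 6: inc R2 by 1 -> R2=(0,0,1,0) value=1
Op 7: merge R3<->R2 -> R3=(0,0,1,4) R2=(0,0,1,4)
Op 8: inc R1 by 1 -> R1=(0,1,0,4) value=5

Answer: 5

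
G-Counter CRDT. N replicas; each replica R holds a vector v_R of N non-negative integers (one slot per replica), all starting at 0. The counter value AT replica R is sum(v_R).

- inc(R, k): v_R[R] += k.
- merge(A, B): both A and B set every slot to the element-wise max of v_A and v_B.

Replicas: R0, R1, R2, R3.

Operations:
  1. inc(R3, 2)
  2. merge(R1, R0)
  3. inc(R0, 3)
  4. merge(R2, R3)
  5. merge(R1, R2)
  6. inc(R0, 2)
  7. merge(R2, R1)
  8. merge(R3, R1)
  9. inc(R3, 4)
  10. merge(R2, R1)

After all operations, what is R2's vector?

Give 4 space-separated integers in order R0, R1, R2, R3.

Op 1: inc R3 by 2 -> R3=(0,0,0,2) value=2
Op 2: merge R1<->R0 -> R1=(0,0,0,0) R0=(0,0,0,0)
Op 3: inc R0 by 3 -> R0=(3,0,0,0) value=3
Op 4: merge R2<->R3 -> R2=(0,0,0,2) R3=(0,0,0,2)
Op 5: merge R1<->R2 -> R1=(0,0,0,2) R2=(0,0,0,2)
Op 6: inc R0 by 2 -> R0=(5,0,0,0) value=5
Op 7: merge R2<->R1 -> R2=(0,0,0,2) R1=(0,0,0,2)
Op 8: merge R3<->R1 -> R3=(0,0,0,2) R1=(0,0,0,2)
Op 9: inc R3 by 4 -> R3=(0,0,0,6) value=6
Op 10: merge R2<->R1 -> R2=(0,0,0,2) R1=(0,0,0,2)

Answer: 0 0 0 2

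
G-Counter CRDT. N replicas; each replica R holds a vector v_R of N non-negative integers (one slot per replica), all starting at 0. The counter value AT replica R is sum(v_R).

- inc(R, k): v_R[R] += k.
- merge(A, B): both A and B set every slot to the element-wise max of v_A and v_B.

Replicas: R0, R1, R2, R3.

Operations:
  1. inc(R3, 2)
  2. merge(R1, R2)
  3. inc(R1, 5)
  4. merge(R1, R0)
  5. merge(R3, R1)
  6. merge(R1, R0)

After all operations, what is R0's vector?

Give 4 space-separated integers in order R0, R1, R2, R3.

Op 1: inc R3 by 2 -> R3=(0,0,0,2) value=2
Op 2: merge R1<->R2 -> R1=(0,0,0,0) R2=(0,0,0,0)
Op 3: inc R1 by 5 -> R1=(0,5,0,0) value=5
Op 4: merge R1<->R0 -> R1=(0,5,0,0) R0=(0,5,0,0)
Op 5: merge R3<->R1 -> R3=(0,5,0,2) R1=(0,5,0,2)
Op 6: merge R1<->R0 -> R1=(0,5,0,2) R0=(0,5,0,2)

Answer: 0 5 0 2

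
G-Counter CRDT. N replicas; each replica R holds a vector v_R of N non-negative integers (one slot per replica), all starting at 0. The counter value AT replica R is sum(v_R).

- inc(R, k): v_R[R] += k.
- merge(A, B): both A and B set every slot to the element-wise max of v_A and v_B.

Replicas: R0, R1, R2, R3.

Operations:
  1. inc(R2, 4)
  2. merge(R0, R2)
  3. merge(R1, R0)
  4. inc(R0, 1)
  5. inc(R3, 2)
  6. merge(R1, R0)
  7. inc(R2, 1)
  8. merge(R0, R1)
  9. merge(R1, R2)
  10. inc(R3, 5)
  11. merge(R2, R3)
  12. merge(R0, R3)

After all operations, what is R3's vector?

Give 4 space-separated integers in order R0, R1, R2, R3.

Answer: 1 0 5 7

Derivation:
Op 1: inc R2 by 4 -> R2=(0,0,4,0) value=4
Op 2: merge R0<->R2 -> R0=(0,0,4,0) R2=(0,0,4,0)
Op 3: merge R1<->R0 -> R1=(0,0,4,0) R0=(0,0,4,0)
Op 4: inc R0 by 1 -> R0=(1,0,4,0) value=5
Op 5: inc R3 by 2 -> R3=(0,0,0,2) value=2
Op 6: merge R1<->R0 -> R1=(1,0,4,0) R0=(1,0,4,0)
Op 7: inc R2 by 1 -> R2=(0,0,5,0) value=5
Op 8: merge R0<->R1 -> R0=(1,0,4,0) R1=(1,0,4,0)
Op 9: merge R1<->R2 -> R1=(1,0,5,0) R2=(1,0,5,0)
Op 10: inc R3 by 5 -> R3=(0,0,0,7) value=7
Op 11: merge R2<->R3 -> R2=(1,0,5,7) R3=(1,0,5,7)
Op 12: merge R0<->R3 -> R0=(1,0,5,7) R3=(1,0,5,7)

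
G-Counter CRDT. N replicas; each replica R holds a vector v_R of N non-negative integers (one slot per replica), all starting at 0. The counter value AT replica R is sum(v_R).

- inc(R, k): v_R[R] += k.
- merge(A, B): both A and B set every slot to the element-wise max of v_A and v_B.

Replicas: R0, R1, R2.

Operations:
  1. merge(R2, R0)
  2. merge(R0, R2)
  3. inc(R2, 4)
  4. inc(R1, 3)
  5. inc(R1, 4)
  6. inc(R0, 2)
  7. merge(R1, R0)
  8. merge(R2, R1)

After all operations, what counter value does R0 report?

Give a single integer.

Answer: 9

Derivation:
Op 1: merge R2<->R0 -> R2=(0,0,0) R0=(0,0,0)
Op 2: merge R0<->R2 -> R0=(0,0,0) R2=(0,0,0)
Op 3: inc R2 by 4 -> R2=(0,0,4) value=4
Op 4: inc R1 by 3 -> R1=(0,3,0) value=3
Op 5: inc R1 by 4 -> R1=(0,7,0) value=7
Op 6: inc R0 by 2 -> R0=(2,0,0) value=2
Op 7: merge R1<->R0 -> R1=(2,7,0) R0=(2,7,0)
Op 8: merge R2<->R1 -> R2=(2,7,4) R1=(2,7,4)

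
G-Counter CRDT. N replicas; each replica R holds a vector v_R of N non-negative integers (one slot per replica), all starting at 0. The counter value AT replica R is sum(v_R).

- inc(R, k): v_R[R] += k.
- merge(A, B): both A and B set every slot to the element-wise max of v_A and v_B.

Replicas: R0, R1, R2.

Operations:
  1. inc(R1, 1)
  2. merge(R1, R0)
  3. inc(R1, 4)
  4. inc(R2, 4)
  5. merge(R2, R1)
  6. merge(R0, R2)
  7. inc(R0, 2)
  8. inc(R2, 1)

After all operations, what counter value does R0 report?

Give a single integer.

Answer: 11

Derivation:
Op 1: inc R1 by 1 -> R1=(0,1,0) value=1
Op 2: merge R1<->R0 -> R1=(0,1,0) R0=(0,1,0)
Op 3: inc R1 by 4 -> R1=(0,5,0) value=5
Op 4: inc R2 by 4 -> R2=(0,0,4) value=4
Op 5: merge R2<->R1 -> R2=(0,5,4) R1=(0,5,4)
Op 6: merge R0<->R2 -> R0=(0,5,4) R2=(0,5,4)
Op 7: inc R0 by 2 -> R0=(2,5,4) value=11
Op 8: inc R2 by 1 -> R2=(0,5,5) value=10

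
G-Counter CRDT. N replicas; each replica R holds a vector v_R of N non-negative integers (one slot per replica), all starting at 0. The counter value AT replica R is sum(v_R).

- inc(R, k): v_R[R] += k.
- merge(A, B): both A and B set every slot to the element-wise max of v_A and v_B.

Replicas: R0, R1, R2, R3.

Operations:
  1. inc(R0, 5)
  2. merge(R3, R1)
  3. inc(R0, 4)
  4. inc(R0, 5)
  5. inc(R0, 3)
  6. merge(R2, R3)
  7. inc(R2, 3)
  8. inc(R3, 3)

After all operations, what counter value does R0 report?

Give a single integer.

Answer: 17

Derivation:
Op 1: inc R0 by 5 -> R0=(5,0,0,0) value=5
Op 2: merge R3<->R1 -> R3=(0,0,0,0) R1=(0,0,0,0)
Op 3: inc R0 by 4 -> R0=(9,0,0,0) value=9
Op 4: inc R0 by 5 -> R0=(14,0,0,0) value=14
Op 5: inc R0 by 3 -> R0=(17,0,0,0) value=17
Op 6: merge R2<->R3 -> R2=(0,0,0,0) R3=(0,0,0,0)
Op 7: inc R2 by 3 -> R2=(0,0,3,0) value=3
Op 8: inc R3 by 3 -> R3=(0,0,0,3) value=3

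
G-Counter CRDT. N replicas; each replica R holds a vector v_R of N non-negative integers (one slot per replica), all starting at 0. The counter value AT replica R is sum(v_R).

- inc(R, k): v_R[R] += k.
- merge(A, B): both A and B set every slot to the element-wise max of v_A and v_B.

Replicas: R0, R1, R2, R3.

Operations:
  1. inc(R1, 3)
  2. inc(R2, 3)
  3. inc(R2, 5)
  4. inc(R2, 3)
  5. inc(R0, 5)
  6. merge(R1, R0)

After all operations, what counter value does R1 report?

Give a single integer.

Answer: 8

Derivation:
Op 1: inc R1 by 3 -> R1=(0,3,0,0) value=3
Op 2: inc R2 by 3 -> R2=(0,0,3,0) value=3
Op 3: inc R2 by 5 -> R2=(0,0,8,0) value=8
Op 4: inc R2 by 3 -> R2=(0,0,11,0) value=11
Op 5: inc R0 by 5 -> R0=(5,0,0,0) value=5
Op 6: merge R1<->R0 -> R1=(5,3,0,0) R0=(5,3,0,0)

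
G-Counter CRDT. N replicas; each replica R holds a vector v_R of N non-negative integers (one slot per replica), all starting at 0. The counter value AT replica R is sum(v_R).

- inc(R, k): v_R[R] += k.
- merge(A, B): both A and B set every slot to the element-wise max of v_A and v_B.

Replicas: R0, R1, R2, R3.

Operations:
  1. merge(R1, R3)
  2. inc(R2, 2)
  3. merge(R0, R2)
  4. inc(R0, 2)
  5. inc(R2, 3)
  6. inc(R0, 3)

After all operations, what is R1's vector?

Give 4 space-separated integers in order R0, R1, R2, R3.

Answer: 0 0 0 0

Derivation:
Op 1: merge R1<->R3 -> R1=(0,0,0,0) R3=(0,0,0,0)
Op 2: inc R2 by 2 -> R2=(0,0,2,0) value=2
Op 3: merge R0<->R2 -> R0=(0,0,2,0) R2=(0,0,2,0)
Op 4: inc R0 by 2 -> R0=(2,0,2,0) value=4
Op 5: inc R2 by 3 -> R2=(0,0,5,0) value=5
Op 6: inc R0 by 3 -> R0=(5,0,2,0) value=7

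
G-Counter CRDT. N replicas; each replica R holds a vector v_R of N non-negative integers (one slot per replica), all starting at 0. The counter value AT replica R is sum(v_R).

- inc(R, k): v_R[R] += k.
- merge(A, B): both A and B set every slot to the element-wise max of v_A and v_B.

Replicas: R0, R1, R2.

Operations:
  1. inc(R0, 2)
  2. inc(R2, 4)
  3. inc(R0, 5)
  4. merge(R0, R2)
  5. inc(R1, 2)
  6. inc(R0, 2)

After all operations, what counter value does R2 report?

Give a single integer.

Answer: 11

Derivation:
Op 1: inc R0 by 2 -> R0=(2,0,0) value=2
Op 2: inc R2 by 4 -> R2=(0,0,4) value=4
Op 3: inc R0 by 5 -> R0=(7,0,0) value=7
Op 4: merge R0<->R2 -> R0=(7,0,4) R2=(7,0,4)
Op 5: inc R1 by 2 -> R1=(0,2,0) value=2
Op 6: inc R0 by 2 -> R0=(9,0,4) value=13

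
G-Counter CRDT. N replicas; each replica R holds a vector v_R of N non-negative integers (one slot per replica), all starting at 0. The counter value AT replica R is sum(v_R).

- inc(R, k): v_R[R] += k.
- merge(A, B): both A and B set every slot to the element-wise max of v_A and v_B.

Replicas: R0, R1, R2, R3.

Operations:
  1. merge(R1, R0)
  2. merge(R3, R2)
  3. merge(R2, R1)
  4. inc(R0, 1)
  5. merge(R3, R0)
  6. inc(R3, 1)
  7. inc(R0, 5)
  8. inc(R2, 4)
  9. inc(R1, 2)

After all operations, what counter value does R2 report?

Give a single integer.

Answer: 4

Derivation:
Op 1: merge R1<->R0 -> R1=(0,0,0,0) R0=(0,0,0,0)
Op 2: merge R3<->R2 -> R3=(0,0,0,0) R2=(0,0,0,0)
Op 3: merge R2<->R1 -> R2=(0,0,0,0) R1=(0,0,0,0)
Op 4: inc R0 by 1 -> R0=(1,0,0,0) value=1
Op 5: merge R3<->R0 -> R3=(1,0,0,0) R0=(1,0,0,0)
Op 6: inc R3 by 1 -> R3=(1,0,0,1) value=2
Op 7: inc R0 by 5 -> R0=(6,0,0,0) value=6
Op 8: inc R2 by 4 -> R2=(0,0,4,0) value=4
Op 9: inc R1 by 2 -> R1=(0,2,0,0) value=2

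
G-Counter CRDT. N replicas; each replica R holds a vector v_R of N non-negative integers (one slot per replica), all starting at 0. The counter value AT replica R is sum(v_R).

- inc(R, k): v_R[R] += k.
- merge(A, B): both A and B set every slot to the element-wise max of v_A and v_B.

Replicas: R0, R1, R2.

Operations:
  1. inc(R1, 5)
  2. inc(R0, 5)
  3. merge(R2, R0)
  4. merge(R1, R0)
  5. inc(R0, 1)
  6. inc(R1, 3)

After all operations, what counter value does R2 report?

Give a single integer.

Op 1: inc R1 by 5 -> R1=(0,5,0) value=5
Op 2: inc R0 by 5 -> R0=(5,0,0) value=5
Op 3: merge R2<->R0 -> R2=(5,0,0) R0=(5,0,0)
Op 4: merge R1<->R0 -> R1=(5,5,0) R0=(5,5,0)
Op 5: inc R0 by 1 -> R0=(6,5,0) value=11
Op 6: inc R1 by 3 -> R1=(5,8,0) value=13

Answer: 5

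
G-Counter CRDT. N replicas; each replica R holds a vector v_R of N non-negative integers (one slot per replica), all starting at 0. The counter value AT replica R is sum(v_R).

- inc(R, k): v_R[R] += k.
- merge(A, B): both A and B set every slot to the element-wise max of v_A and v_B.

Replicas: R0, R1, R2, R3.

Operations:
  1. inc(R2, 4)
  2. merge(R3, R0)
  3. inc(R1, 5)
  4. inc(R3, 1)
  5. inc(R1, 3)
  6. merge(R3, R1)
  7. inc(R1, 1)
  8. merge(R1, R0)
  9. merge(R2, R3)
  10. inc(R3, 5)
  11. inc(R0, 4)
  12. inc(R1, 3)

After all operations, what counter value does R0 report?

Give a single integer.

Answer: 14

Derivation:
Op 1: inc R2 by 4 -> R2=(0,0,4,0) value=4
Op 2: merge R3<->R0 -> R3=(0,0,0,0) R0=(0,0,0,0)
Op 3: inc R1 by 5 -> R1=(0,5,0,0) value=5
Op 4: inc R3 by 1 -> R3=(0,0,0,1) value=1
Op 5: inc R1 by 3 -> R1=(0,8,0,0) value=8
Op 6: merge R3<->R1 -> R3=(0,8,0,1) R1=(0,8,0,1)
Op 7: inc R1 by 1 -> R1=(0,9,0,1) value=10
Op 8: merge R1<->R0 -> R1=(0,9,0,1) R0=(0,9,0,1)
Op 9: merge R2<->R3 -> R2=(0,8,4,1) R3=(0,8,4,1)
Op 10: inc R3 by 5 -> R3=(0,8,4,6) value=18
Op 11: inc R0 by 4 -> R0=(4,9,0,1) value=14
Op 12: inc R1 by 3 -> R1=(0,12,0,1) value=13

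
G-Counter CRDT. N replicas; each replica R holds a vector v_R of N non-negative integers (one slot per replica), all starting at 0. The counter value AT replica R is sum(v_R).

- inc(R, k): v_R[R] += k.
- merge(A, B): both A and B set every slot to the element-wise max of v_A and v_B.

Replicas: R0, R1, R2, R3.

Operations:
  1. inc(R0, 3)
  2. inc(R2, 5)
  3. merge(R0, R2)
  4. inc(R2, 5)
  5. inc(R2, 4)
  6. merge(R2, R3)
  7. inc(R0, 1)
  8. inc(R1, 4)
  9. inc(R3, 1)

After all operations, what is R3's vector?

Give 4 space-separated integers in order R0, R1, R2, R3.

Op 1: inc R0 by 3 -> R0=(3,0,0,0) value=3
Op 2: inc R2 by 5 -> R2=(0,0,5,0) value=5
Op 3: merge R0<->R2 -> R0=(3,0,5,0) R2=(3,0,5,0)
Op 4: inc R2 by 5 -> R2=(3,0,10,0) value=13
Op 5: inc R2 by 4 -> R2=(3,0,14,0) value=17
Op 6: merge R2<->R3 -> R2=(3,0,14,0) R3=(3,0,14,0)
Op 7: inc R0 by 1 -> R0=(4,0,5,0) value=9
Op 8: inc R1 by 4 -> R1=(0,4,0,0) value=4
Op 9: inc R3 by 1 -> R3=(3,0,14,1) value=18

Answer: 3 0 14 1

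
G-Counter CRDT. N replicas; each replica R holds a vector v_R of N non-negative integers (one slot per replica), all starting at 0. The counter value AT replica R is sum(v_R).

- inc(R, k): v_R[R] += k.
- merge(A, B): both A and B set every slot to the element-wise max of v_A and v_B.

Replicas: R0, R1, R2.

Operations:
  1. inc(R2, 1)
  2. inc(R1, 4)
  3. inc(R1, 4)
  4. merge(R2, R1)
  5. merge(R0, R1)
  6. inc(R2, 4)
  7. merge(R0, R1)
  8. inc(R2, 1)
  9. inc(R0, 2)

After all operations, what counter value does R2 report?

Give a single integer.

Op 1: inc R2 by 1 -> R2=(0,0,1) value=1
Op 2: inc R1 by 4 -> R1=(0,4,0) value=4
Op 3: inc R1 by 4 -> R1=(0,8,0) value=8
Op 4: merge R2<->R1 -> R2=(0,8,1) R1=(0,8,1)
Op 5: merge R0<->R1 -> R0=(0,8,1) R1=(0,8,1)
Op 6: inc R2 by 4 -> R2=(0,8,5) value=13
Op 7: merge R0<->R1 -> R0=(0,8,1) R1=(0,8,1)
Op 8: inc R2 by 1 -> R2=(0,8,6) value=14
Op 9: inc R0 by 2 -> R0=(2,8,1) value=11

Answer: 14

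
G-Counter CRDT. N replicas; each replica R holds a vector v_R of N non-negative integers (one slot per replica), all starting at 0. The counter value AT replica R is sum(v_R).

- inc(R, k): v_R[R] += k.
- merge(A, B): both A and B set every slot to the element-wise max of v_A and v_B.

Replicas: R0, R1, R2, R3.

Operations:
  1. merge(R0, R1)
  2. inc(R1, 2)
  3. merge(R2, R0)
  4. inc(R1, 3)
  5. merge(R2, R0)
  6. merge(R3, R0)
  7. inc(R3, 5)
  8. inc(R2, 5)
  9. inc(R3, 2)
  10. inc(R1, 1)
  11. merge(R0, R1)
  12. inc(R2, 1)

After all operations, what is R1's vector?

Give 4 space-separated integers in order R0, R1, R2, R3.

Op 1: merge R0<->R1 -> R0=(0,0,0,0) R1=(0,0,0,0)
Op 2: inc R1 by 2 -> R1=(0,2,0,0) value=2
Op 3: merge R2<->R0 -> R2=(0,0,0,0) R0=(0,0,0,0)
Op 4: inc R1 by 3 -> R1=(0,5,0,0) value=5
Op 5: merge R2<->R0 -> R2=(0,0,0,0) R0=(0,0,0,0)
Op 6: merge R3<->R0 -> R3=(0,0,0,0) R0=(0,0,0,0)
Op 7: inc R3 by 5 -> R3=(0,0,0,5) value=5
Op 8: inc R2 by 5 -> R2=(0,0,5,0) value=5
Op 9: inc R3 by 2 -> R3=(0,0,0,7) value=7
Op 10: inc R1 by 1 -> R1=(0,6,0,0) value=6
Op 11: merge R0<->R1 -> R0=(0,6,0,0) R1=(0,6,0,0)
Op 12: inc R2 by 1 -> R2=(0,0,6,0) value=6

Answer: 0 6 0 0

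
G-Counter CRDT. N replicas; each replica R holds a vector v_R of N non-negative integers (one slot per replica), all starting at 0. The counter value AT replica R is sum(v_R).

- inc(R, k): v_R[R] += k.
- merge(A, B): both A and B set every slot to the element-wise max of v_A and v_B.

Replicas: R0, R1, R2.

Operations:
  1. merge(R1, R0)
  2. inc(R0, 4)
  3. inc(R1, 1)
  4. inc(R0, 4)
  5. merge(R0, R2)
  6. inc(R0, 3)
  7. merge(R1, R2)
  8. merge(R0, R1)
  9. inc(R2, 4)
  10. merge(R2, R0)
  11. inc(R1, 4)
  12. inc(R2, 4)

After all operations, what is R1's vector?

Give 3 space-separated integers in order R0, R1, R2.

Answer: 11 5 0

Derivation:
Op 1: merge R1<->R0 -> R1=(0,0,0) R0=(0,0,0)
Op 2: inc R0 by 4 -> R0=(4,0,0) value=4
Op 3: inc R1 by 1 -> R1=(0,1,0) value=1
Op 4: inc R0 by 4 -> R0=(8,0,0) value=8
Op 5: merge R0<->R2 -> R0=(8,0,0) R2=(8,0,0)
Op 6: inc R0 by 3 -> R0=(11,0,0) value=11
Op 7: merge R1<->R2 -> R1=(8,1,0) R2=(8,1,0)
Op 8: merge R0<->R1 -> R0=(11,1,0) R1=(11,1,0)
Op 9: inc R2 by 4 -> R2=(8,1,4) value=13
Op 10: merge R2<->R0 -> R2=(11,1,4) R0=(11,1,4)
Op 11: inc R1 by 4 -> R1=(11,5,0) value=16
Op 12: inc R2 by 4 -> R2=(11,1,8) value=20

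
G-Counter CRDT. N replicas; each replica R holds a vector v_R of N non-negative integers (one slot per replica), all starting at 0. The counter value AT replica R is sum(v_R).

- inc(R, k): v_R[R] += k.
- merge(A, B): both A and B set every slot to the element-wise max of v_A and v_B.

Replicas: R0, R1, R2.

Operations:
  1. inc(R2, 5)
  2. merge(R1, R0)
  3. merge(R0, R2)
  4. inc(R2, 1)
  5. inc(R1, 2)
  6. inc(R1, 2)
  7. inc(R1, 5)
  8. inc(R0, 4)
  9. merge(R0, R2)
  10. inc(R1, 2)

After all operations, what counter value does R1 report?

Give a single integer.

Op 1: inc R2 by 5 -> R2=(0,0,5) value=5
Op 2: merge R1<->R0 -> R1=(0,0,0) R0=(0,0,0)
Op 3: merge R0<->R2 -> R0=(0,0,5) R2=(0,0,5)
Op 4: inc R2 by 1 -> R2=(0,0,6) value=6
Op 5: inc R1 by 2 -> R1=(0,2,0) value=2
Op 6: inc R1 by 2 -> R1=(0,4,0) value=4
Op 7: inc R1 by 5 -> R1=(0,9,0) value=9
Op 8: inc R0 by 4 -> R0=(4,0,5) value=9
Op 9: merge R0<->R2 -> R0=(4,0,6) R2=(4,0,6)
Op 10: inc R1 by 2 -> R1=(0,11,0) value=11

Answer: 11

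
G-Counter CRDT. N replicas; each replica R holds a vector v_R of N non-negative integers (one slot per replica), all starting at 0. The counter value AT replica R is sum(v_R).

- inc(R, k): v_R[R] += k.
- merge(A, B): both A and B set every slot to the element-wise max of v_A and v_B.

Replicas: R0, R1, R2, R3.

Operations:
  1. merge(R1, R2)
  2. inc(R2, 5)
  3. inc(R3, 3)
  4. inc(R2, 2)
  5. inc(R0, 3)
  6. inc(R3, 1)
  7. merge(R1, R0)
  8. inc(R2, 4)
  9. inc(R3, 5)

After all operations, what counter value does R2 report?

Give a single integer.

Answer: 11

Derivation:
Op 1: merge R1<->R2 -> R1=(0,0,0,0) R2=(0,0,0,0)
Op 2: inc R2 by 5 -> R2=(0,0,5,0) value=5
Op 3: inc R3 by 3 -> R3=(0,0,0,3) value=3
Op 4: inc R2 by 2 -> R2=(0,0,7,0) value=7
Op 5: inc R0 by 3 -> R0=(3,0,0,0) value=3
Op 6: inc R3 by 1 -> R3=(0,0,0,4) value=4
Op 7: merge R1<->R0 -> R1=(3,0,0,0) R0=(3,0,0,0)
Op 8: inc R2 by 4 -> R2=(0,0,11,0) value=11
Op 9: inc R3 by 5 -> R3=(0,0,0,9) value=9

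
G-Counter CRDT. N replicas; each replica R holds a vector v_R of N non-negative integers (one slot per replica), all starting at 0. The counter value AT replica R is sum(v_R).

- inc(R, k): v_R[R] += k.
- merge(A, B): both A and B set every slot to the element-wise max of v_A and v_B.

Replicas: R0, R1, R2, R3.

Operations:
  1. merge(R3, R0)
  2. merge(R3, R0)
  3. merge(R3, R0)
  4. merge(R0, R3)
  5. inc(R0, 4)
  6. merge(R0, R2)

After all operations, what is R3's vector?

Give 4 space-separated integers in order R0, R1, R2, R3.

Op 1: merge R3<->R0 -> R3=(0,0,0,0) R0=(0,0,0,0)
Op 2: merge R3<->R0 -> R3=(0,0,0,0) R0=(0,0,0,0)
Op 3: merge R3<->R0 -> R3=(0,0,0,0) R0=(0,0,0,0)
Op 4: merge R0<->R3 -> R0=(0,0,0,0) R3=(0,0,0,0)
Op 5: inc R0 by 4 -> R0=(4,0,0,0) value=4
Op 6: merge R0<->R2 -> R0=(4,0,0,0) R2=(4,0,0,0)

Answer: 0 0 0 0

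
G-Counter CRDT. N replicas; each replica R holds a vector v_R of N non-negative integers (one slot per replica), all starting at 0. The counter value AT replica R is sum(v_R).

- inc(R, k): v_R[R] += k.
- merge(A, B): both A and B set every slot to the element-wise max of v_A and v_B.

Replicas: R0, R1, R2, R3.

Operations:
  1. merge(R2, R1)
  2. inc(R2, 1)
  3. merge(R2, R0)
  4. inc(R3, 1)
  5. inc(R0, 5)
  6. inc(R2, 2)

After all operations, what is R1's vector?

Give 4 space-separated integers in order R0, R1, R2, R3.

Answer: 0 0 0 0

Derivation:
Op 1: merge R2<->R1 -> R2=(0,0,0,0) R1=(0,0,0,0)
Op 2: inc R2 by 1 -> R2=(0,0,1,0) value=1
Op 3: merge R2<->R0 -> R2=(0,0,1,0) R0=(0,0,1,0)
Op 4: inc R3 by 1 -> R3=(0,0,0,1) value=1
Op 5: inc R0 by 5 -> R0=(5,0,1,0) value=6
Op 6: inc R2 by 2 -> R2=(0,0,3,0) value=3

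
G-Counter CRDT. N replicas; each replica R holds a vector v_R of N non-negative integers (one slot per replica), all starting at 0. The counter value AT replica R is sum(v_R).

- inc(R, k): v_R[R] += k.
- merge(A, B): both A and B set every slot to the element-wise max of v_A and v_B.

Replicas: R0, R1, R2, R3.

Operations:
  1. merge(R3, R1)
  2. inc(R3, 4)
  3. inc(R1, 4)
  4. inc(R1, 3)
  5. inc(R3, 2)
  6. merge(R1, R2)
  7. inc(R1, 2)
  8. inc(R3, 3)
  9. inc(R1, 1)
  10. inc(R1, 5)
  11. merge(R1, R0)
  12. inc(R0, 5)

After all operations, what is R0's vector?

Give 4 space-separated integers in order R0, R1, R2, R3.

Answer: 5 15 0 0

Derivation:
Op 1: merge R3<->R1 -> R3=(0,0,0,0) R1=(0,0,0,0)
Op 2: inc R3 by 4 -> R3=(0,0,0,4) value=4
Op 3: inc R1 by 4 -> R1=(0,4,0,0) value=4
Op 4: inc R1 by 3 -> R1=(0,7,0,0) value=7
Op 5: inc R3 by 2 -> R3=(0,0,0,6) value=6
Op 6: merge R1<->R2 -> R1=(0,7,0,0) R2=(0,7,0,0)
Op 7: inc R1 by 2 -> R1=(0,9,0,0) value=9
Op 8: inc R3 by 3 -> R3=(0,0,0,9) value=9
Op 9: inc R1 by 1 -> R1=(0,10,0,0) value=10
Op 10: inc R1 by 5 -> R1=(0,15,0,0) value=15
Op 11: merge R1<->R0 -> R1=(0,15,0,0) R0=(0,15,0,0)
Op 12: inc R0 by 5 -> R0=(5,15,0,0) value=20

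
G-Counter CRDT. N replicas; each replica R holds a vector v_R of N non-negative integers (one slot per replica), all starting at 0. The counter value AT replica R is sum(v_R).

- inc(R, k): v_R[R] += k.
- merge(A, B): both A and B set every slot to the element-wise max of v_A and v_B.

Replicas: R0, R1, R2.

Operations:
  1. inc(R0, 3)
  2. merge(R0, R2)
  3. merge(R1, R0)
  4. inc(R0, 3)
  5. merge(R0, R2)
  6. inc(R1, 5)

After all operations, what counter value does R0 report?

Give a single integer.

Answer: 6

Derivation:
Op 1: inc R0 by 3 -> R0=(3,0,0) value=3
Op 2: merge R0<->R2 -> R0=(3,0,0) R2=(3,0,0)
Op 3: merge R1<->R0 -> R1=(3,0,0) R0=(3,0,0)
Op 4: inc R0 by 3 -> R0=(6,0,0) value=6
Op 5: merge R0<->R2 -> R0=(6,0,0) R2=(6,0,0)
Op 6: inc R1 by 5 -> R1=(3,5,0) value=8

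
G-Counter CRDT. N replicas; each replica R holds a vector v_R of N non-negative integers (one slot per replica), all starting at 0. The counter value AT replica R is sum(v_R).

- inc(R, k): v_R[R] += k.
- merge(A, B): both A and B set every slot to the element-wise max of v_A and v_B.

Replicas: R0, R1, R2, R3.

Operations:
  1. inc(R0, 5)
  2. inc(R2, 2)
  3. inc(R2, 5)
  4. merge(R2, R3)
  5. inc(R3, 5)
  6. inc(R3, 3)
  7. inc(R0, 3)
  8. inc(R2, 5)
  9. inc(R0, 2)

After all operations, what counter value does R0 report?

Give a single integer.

Op 1: inc R0 by 5 -> R0=(5,0,0,0) value=5
Op 2: inc R2 by 2 -> R2=(0,0,2,0) value=2
Op 3: inc R2 by 5 -> R2=(0,0,7,0) value=7
Op 4: merge R2<->R3 -> R2=(0,0,7,0) R3=(0,0,7,0)
Op 5: inc R3 by 5 -> R3=(0,0,7,5) value=12
Op 6: inc R3 by 3 -> R3=(0,0,7,8) value=15
Op 7: inc R0 by 3 -> R0=(8,0,0,0) value=8
Op 8: inc R2 by 5 -> R2=(0,0,12,0) value=12
Op 9: inc R0 by 2 -> R0=(10,0,0,0) value=10

Answer: 10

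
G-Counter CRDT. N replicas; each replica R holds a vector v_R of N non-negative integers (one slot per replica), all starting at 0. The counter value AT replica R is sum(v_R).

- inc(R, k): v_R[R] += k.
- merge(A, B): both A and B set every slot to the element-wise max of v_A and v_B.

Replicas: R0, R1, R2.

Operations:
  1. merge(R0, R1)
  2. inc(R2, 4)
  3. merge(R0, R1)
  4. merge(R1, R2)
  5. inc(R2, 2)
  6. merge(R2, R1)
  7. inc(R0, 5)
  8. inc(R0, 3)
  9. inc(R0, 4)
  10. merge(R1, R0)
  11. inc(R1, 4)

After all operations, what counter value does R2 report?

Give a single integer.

Op 1: merge R0<->R1 -> R0=(0,0,0) R1=(0,0,0)
Op 2: inc R2 by 4 -> R2=(0,0,4) value=4
Op 3: merge R0<->R1 -> R0=(0,0,0) R1=(0,0,0)
Op 4: merge R1<->R2 -> R1=(0,0,4) R2=(0,0,4)
Op 5: inc R2 by 2 -> R2=(0,0,6) value=6
Op 6: merge R2<->R1 -> R2=(0,0,6) R1=(0,0,6)
Op 7: inc R0 by 5 -> R0=(5,0,0) value=5
Op 8: inc R0 by 3 -> R0=(8,0,0) value=8
Op 9: inc R0 by 4 -> R0=(12,0,0) value=12
Op 10: merge R1<->R0 -> R1=(12,0,6) R0=(12,0,6)
Op 11: inc R1 by 4 -> R1=(12,4,6) value=22

Answer: 6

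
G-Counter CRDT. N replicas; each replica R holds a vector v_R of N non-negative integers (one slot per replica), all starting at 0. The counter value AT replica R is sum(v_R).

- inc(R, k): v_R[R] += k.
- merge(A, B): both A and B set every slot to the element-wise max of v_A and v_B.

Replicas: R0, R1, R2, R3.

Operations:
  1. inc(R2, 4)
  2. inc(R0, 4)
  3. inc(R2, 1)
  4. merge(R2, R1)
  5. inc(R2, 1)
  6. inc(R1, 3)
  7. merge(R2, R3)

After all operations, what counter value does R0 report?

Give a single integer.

Op 1: inc R2 by 4 -> R2=(0,0,4,0) value=4
Op 2: inc R0 by 4 -> R0=(4,0,0,0) value=4
Op 3: inc R2 by 1 -> R2=(0,0,5,0) value=5
Op 4: merge R2<->R1 -> R2=(0,0,5,0) R1=(0,0,5,0)
Op 5: inc R2 by 1 -> R2=(0,0,6,0) value=6
Op 6: inc R1 by 3 -> R1=(0,3,5,0) value=8
Op 7: merge R2<->R3 -> R2=(0,0,6,0) R3=(0,0,6,0)

Answer: 4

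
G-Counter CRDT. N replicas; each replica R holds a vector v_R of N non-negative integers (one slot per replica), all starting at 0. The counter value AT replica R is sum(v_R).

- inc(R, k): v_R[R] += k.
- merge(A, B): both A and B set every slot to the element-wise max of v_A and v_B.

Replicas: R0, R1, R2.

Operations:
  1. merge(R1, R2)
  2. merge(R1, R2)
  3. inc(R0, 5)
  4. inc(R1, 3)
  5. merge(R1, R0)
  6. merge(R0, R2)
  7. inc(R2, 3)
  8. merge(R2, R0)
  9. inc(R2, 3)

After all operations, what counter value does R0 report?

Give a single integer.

Answer: 11

Derivation:
Op 1: merge R1<->R2 -> R1=(0,0,0) R2=(0,0,0)
Op 2: merge R1<->R2 -> R1=(0,0,0) R2=(0,0,0)
Op 3: inc R0 by 5 -> R0=(5,0,0) value=5
Op 4: inc R1 by 3 -> R1=(0,3,0) value=3
Op 5: merge R1<->R0 -> R1=(5,3,0) R0=(5,3,0)
Op 6: merge R0<->R2 -> R0=(5,3,0) R2=(5,3,0)
Op 7: inc R2 by 3 -> R2=(5,3,3) value=11
Op 8: merge R2<->R0 -> R2=(5,3,3) R0=(5,3,3)
Op 9: inc R2 by 3 -> R2=(5,3,6) value=14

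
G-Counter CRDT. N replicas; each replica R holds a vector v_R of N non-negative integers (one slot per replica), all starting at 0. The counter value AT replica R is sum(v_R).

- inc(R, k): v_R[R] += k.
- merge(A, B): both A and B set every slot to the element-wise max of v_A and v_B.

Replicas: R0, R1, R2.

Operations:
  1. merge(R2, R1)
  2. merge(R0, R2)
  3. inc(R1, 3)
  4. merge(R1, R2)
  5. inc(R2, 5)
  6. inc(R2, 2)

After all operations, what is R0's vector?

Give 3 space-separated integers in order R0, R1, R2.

Op 1: merge R2<->R1 -> R2=(0,0,0) R1=(0,0,0)
Op 2: merge R0<->R2 -> R0=(0,0,0) R2=(0,0,0)
Op 3: inc R1 by 3 -> R1=(0,3,0) value=3
Op 4: merge R1<->R2 -> R1=(0,3,0) R2=(0,3,0)
Op 5: inc R2 by 5 -> R2=(0,3,5) value=8
Op 6: inc R2 by 2 -> R2=(0,3,7) value=10

Answer: 0 0 0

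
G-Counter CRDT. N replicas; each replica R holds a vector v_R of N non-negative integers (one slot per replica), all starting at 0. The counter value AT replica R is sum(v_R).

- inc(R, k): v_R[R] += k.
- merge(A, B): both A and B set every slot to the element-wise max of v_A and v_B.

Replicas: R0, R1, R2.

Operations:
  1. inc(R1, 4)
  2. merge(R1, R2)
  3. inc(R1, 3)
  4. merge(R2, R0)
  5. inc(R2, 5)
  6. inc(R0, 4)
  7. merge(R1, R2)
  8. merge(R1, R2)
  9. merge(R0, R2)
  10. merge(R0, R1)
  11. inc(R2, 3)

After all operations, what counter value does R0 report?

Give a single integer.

Answer: 16

Derivation:
Op 1: inc R1 by 4 -> R1=(0,4,0) value=4
Op 2: merge R1<->R2 -> R1=(0,4,0) R2=(0,4,0)
Op 3: inc R1 by 3 -> R1=(0,7,0) value=7
Op 4: merge R2<->R0 -> R2=(0,4,0) R0=(0,4,0)
Op 5: inc R2 by 5 -> R2=(0,4,5) value=9
Op 6: inc R0 by 4 -> R0=(4,4,0) value=8
Op 7: merge R1<->R2 -> R1=(0,7,5) R2=(0,7,5)
Op 8: merge R1<->R2 -> R1=(0,7,5) R2=(0,7,5)
Op 9: merge R0<->R2 -> R0=(4,7,5) R2=(4,7,5)
Op 10: merge R0<->R1 -> R0=(4,7,5) R1=(4,7,5)
Op 11: inc R2 by 3 -> R2=(4,7,8) value=19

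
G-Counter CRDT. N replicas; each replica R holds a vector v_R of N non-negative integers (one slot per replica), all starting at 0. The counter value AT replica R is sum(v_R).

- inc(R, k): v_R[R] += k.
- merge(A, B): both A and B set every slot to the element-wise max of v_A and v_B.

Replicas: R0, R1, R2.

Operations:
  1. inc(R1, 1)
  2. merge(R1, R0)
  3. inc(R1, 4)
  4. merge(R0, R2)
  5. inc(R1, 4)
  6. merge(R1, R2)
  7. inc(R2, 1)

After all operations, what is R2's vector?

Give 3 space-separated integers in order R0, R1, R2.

Op 1: inc R1 by 1 -> R1=(0,1,0) value=1
Op 2: merge R1<->R0 -> R1=(0,1,0) R0=(0,1,0)
Op 3: inc R1 by 4 -> R1=(0,5,0) value=5
Op 4: merge R0<->R2 -> R0=(0,1,0) R2=(0,1,0)
Op 5: inc R1 by 4 -> R1=(0,9,0) value=9
Op 6: merge R1<->R2 -> R1=(0,9,0) R2=(0,9,0)
Op 7: inc R2 by 1 -> R2=(0,9,1) value=10

Answer: 0 9 1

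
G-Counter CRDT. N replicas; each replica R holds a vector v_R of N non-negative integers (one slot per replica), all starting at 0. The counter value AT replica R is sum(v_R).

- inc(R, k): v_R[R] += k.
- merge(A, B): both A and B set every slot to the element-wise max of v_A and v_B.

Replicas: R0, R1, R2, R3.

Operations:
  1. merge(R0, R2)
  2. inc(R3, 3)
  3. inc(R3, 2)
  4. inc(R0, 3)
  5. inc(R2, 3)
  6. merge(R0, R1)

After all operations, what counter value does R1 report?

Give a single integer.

Answer: 3

Derivation:
Op 1: merge R0<->R2 -> R0=(0,0,0,0) R2=(0,0,0,0)
Op 2: inc R3 by 3 -> R3=(0,0,0,3) value=3
Op 3: inc R3 by 2 -> R3=(0,0,0,5) value=5
Op 4: inc R0 by 3 -> R0=(3,0,0,0) value=3
Op 5: inc R2 by 3 -> R2=(0,0,3,0) value=3
Op 6: merge R0<->R1 -> R0=(3,0,0,0) R1=(3,0,0,0)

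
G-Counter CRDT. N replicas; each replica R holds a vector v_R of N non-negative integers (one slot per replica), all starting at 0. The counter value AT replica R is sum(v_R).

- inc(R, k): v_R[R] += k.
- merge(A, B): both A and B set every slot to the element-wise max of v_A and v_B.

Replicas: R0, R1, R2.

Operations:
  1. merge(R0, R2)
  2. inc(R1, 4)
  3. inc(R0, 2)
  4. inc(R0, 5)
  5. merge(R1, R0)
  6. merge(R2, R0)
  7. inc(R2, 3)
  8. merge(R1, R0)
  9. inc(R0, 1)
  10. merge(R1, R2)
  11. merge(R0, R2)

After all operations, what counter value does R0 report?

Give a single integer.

Op 1: merge R0<->R2 -> R0=(0,0,0) R2=(0,0,0)
Op 2: inc R1 by 4 -> R1=(0,4,0) value=4
Op 3: inc R0 by 2 -> R0=(2,0,0) value=2
Op 4: inc R0 by 5 -> R0=(7,0,0) value=7
Op 5: merge R1<->R0 -> R1=(7,4,0) R0=(7,4,0)
Op 6: merge R2<->R0 -> R2=(7,4,0) R0=(7,4,0)
Op 7: inc R2 by 3 -> R2=(7,4,3) value=14
Op 8: merge R1<->R0 -> R1=(7,4,0) R0=(7,4,0)
Op 9: inc R0 by 1 -> R0=(8,4,0) value=12
Op 10: merge R1<->R2 -> R1=(7,4,3) R2=(7,4,3)
Op 11: merge R0<->R2 -> R0=(8,4,3) R2=(8,4,3)

Answer: 15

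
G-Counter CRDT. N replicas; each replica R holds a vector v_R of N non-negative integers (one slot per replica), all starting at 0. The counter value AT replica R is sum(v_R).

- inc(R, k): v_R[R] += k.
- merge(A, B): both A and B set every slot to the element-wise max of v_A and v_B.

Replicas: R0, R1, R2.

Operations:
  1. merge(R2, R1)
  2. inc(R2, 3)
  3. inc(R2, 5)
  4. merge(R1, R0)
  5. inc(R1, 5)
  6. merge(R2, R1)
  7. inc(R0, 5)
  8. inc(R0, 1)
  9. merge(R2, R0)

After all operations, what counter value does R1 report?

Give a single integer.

Op 1: merge R2<->R1 -> R2=(0,0,0) R1=(0,0,0)
Op 2: inc R2 by 3 -> R2=(0,0,3) value=3
Op 3: inc R2 by 5 -> R2=(0,0,8) value=8
Op 4: merge R1<->R0 -> R1=(0,0,0) R0=(0,0,0)
Op 5: inc R1 by 5 -> R1=(0,5,0) value=5
Op 6: merge R2<->R1 -> R2=(0,5,8) R1=(0,5,8)
Op 7: inc R0 by 5 -> R0=(5,0,0) value=5
Op 8: inc R0 by 1 -> R0=(6,0,0) value=6
Op 9: merge R2<->R0 -> R2=(6,5,8) R0=(6,5,8)

Answer: 13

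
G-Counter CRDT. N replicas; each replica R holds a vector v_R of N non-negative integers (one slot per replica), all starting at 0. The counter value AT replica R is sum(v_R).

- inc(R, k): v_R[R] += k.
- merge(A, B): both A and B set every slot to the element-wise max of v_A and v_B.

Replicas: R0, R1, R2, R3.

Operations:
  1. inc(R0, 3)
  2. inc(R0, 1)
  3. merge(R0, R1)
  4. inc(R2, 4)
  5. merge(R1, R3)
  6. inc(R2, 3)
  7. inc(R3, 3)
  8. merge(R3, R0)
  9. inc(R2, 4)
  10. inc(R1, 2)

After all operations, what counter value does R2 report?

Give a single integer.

Answer: 11

Derivation:
Op 1: inc R0 by 3 -> R0=(3,0,0,0) value=3
Op 2: inc R0 by 1 -> R0=(4,0,0,0) value=4
Op 3: merge R0<->R1 -> R0=(4,0,0,0) R1=(4,0,0,0)
Op 4: inc R2 by 4 -> R2=(0,0,4,0) value=4
Op 5: merge R1<->R3 -> R1=(4,0,0,0) R3=(4,0,0,0)
Op 6: inc R2 by 3 -> R2=(0,0,7,0) value=7
Op 7: inc R3 by 3 -> R3=(4,0,0,3) value=7
Op 8: merge R3<->R0 -> R3=(4,0,0,3) R0=(4,0,0,3)
Op 9: inc R2 by 4 -> R2=(0,0,11,0) value=11
Op 10: inc R1 by 2 -> R1=(4,2,0,0) value=6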